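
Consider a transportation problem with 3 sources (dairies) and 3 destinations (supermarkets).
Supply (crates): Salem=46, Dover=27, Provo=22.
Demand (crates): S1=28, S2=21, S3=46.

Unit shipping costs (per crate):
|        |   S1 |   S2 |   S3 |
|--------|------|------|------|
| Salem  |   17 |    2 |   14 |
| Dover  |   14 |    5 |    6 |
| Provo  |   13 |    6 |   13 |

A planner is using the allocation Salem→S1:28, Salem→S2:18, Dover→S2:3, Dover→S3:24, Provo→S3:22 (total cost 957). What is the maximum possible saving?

Current plan cost = 28·17 + 18·2 + 3·5 + 24·6 + 22·13 = 957.
Optimal plan:
  Salem→S1: 6 × 17 = 102
  Salem→S2: 21 × 2 = 42
  Salem→S3: 19 × 14 = 266
  Dover→S3: 27 × 6 = 162
  Provo→S1: 22 × 13 = 286
Optimal cost = 858.
Saving = 957 − 858 = 99.

99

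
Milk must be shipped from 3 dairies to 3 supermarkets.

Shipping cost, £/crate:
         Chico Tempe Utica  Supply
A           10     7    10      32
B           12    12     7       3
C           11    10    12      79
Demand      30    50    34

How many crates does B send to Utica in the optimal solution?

3

The minimum-cost plan:
  A->Tempe: 32 × £7 = £224
  B->Utica: 3 × £7 = £21
  C->Chico: 30 × £11 = £330
  C->Tempe: 18 × £10 = £180
  C->Utica: 31 × £12 = £372
Total cost = £1127.
So B→Utica carries 3 crates.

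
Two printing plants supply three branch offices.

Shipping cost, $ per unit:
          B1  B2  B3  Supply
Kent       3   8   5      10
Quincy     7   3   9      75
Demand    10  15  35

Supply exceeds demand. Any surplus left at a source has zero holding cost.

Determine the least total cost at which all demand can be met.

A cheapest plan:
  Kent–B3: 10 × $5 = $50
  Quincy–B1: 10 × $7 = $70
  Quincy–B2: 15 × $3 = $45
  Quincy–B3: 25 × $9 = $225
Total = 50 + 70 + 45 + 225 = $390.

390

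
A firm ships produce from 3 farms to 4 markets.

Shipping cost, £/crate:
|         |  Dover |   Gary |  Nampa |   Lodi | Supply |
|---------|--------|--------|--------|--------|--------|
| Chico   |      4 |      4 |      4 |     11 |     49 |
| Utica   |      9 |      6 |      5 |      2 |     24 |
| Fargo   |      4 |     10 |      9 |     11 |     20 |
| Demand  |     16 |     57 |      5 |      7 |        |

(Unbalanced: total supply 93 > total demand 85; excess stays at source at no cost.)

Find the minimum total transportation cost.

347

One minimum-cost allocation:
  Chico to Gary: 49 × £4 = £196
  Utica to Gary: 8 × £6 = £48
  Utica to Nampa: 5 × £5 = £25
  Utica to Lodi: 7 × £2 = £14
  Fargo to Dover: 16 × £4 = £64
Total = 196 + 48 + 25 + 14 + 64 = £347.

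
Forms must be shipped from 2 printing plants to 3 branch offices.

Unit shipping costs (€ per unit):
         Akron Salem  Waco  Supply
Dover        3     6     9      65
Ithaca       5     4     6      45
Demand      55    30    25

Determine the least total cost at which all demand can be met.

455

An optimal shipping plan:
  Dover→Akron: 55 × €3 = €165
  Dover→Salem: 10 × €6 = €60
  Ithaca→Salem: 20 × €4 = €80
  Ithaca→Waco: 25 × €6 = €150
Total = 165 + 60 + 80 + 150 = €455.
(Supply check: Dover ships 65; Ithaca ships 45.)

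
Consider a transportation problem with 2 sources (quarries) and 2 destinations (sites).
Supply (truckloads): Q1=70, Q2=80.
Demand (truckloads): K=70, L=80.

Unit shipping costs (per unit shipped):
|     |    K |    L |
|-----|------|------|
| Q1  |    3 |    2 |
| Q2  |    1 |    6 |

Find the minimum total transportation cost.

One minimum-cost allocation:
  Q1–L: 70 × 2 = 140
  Q2–K: 70 × 1 = 70
  Q2–L: 10 × 6 = 60
Total = 140 + 70 + 60 = 270.

270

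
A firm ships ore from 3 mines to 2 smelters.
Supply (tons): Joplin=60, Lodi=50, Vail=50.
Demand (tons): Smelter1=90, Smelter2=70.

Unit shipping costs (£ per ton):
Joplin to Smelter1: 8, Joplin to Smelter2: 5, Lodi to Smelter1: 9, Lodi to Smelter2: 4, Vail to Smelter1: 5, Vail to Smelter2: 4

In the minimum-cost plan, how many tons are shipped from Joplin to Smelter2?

20

Solving gives:
  Joplin–Smelter1: 40 tons
  Joplin–Smelter2: 20 tons
  Lodi–Smelter2: 50 tons
  Vail–Smelter1: 50 tons
Total cost = £870.
So Joplin→Smelter2 carries 20 tons.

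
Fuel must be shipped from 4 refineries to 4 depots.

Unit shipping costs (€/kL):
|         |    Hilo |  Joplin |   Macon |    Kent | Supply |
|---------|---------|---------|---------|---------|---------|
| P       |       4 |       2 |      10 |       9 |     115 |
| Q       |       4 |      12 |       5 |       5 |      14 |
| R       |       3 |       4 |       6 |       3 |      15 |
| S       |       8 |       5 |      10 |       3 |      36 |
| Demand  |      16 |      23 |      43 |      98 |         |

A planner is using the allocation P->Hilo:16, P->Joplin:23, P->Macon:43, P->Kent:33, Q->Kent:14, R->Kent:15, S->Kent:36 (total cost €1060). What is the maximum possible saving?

Current plan cost = 16·4 + 23·2 + 43·10 + 33·9 + 14·5 + 15·3 + 36·3 = €1060.
Optimal plan:
  P->Hilo: 16 kL
  P->Joplin: 23 kL
  P->Macon: 29 kL
  P->Kent: 47 kL
  Q->Macon: 14 kL
  R->Kent: 15 kL
  S->Kent: 36 kL
Optimal cost = €1046.
Saving = 1060 − 1046 = €14.

14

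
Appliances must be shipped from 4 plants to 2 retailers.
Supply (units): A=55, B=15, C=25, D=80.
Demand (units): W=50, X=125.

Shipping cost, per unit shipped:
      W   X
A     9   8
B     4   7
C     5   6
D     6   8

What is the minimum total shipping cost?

Optimal allocation:
  A to X: 55 × 8 = 440
  B to W: 15 × 4 = 60
  C to X: 25 × 6 = 150
  D to W: 35 × 6 = 210
  D to X: 45 × 8 = 360
Total = 440 + 60 + 150 + 210 + 360 = 1220.

1220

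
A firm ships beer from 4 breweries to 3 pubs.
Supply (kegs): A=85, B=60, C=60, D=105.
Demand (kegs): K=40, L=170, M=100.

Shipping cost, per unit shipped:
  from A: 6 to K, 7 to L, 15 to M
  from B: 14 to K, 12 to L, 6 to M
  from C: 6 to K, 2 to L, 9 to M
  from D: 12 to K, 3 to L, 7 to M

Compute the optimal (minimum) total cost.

An optimal shipping plan:
  A–K: 40 × 6 = 240
  A–L: 45 × 7 = 315
  B–M: 60 × 6 = 360
  C–L: 60 × 2 = 120
  D–L: 65 × 3 = 195
  D–M: 40 × 7 = 280
Total = 240 + 315 + 360 + 120 + 195 + 280 = 1510.
(Supply check: A ships 85; B ships 60; C ships 60; D ships 105.)

1510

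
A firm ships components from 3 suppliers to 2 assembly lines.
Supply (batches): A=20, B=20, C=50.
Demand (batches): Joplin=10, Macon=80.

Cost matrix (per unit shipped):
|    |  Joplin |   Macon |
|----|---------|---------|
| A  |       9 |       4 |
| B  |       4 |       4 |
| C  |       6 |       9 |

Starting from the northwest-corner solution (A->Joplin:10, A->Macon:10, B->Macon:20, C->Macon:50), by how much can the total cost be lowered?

Current plan cost = 10·9 + 10·4 + 20·4 + 50·9 = 660.
Optimal plan:
  A->Macon: 20 × 4 = 80
  B->Macon: 20 × 4 = 80
  C->Joplin: 10 × 6 = 60
  C->Macon: 40 × 9 = 360
Optimal cost = 580.
Saving = 660 − 580 = 80.

80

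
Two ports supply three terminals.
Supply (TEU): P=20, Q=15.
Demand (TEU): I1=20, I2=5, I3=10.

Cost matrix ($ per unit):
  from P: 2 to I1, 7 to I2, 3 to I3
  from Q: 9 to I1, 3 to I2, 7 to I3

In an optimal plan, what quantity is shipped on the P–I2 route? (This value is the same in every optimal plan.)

Optimal shipments:
  P to I1: 20 × $2 = $40
  Q to I2: 5 × $3 = $15
  Q to I3: 10 × $7 = $70
Total cost = $125.
The route P→I2 is not used.

0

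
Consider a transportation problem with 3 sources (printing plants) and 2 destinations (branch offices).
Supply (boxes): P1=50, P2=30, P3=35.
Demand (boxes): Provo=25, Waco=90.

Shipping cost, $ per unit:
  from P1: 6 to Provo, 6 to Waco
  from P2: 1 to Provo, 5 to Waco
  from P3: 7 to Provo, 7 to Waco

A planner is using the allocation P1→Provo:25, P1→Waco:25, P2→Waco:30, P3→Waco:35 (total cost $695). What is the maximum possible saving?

100

Current plan cost = 25·6 + 25·6 + 30·5 + 35·7 = $695.
Optimal plan:
  P1→Waco: 50 × $6 = $300
  P2→Provo: 25 × $1 = $25
  P2→Waco: 5 × $5 = $25
  P3→Waco: 35 × $7 = $245
Optimal cost = $595.
Saving = 695 − 595 = $100.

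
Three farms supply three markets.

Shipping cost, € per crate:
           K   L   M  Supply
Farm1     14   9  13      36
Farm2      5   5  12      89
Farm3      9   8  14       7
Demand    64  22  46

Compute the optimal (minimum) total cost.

A cheapest plan:
  Farm1→M: 36 × €13 = €468
  Farm2→K: 64 × €5 = €320
  Farm2→L: 22 × €5 = €110
  Farm2→M: 3 × €12 = €36
  Farm3→M: 7 × €14 = €98
Total = 468 + 320 + 110 + 36 + 98 = €1032.

1032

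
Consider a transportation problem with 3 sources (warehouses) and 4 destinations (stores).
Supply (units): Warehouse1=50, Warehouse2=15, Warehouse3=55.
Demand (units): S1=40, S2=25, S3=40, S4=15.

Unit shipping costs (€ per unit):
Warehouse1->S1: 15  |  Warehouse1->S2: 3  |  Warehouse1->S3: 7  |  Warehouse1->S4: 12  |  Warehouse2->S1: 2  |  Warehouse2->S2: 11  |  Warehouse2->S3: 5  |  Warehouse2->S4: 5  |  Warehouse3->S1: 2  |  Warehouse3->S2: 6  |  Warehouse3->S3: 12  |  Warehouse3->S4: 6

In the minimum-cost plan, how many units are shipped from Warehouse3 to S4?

15

Solving gives:
  Warehouse1–S2: 25 units
  Warehouse1–S3: 25 units
  Warehouse2–S3: 15 units
  Warehouse3–S1: 40 units
  Warehouse3–S4: 15 units
Total cost = €495.
So Warehouse3→S4 carries 15 units.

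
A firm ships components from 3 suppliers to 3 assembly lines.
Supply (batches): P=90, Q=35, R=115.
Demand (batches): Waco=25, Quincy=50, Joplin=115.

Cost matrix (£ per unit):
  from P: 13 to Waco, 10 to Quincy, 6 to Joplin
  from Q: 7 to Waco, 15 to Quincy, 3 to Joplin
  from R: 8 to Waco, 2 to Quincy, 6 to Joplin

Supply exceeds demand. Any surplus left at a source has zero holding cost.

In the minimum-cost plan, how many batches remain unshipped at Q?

Minimum-cost shipments:
  P→Joplin: 40 × £6 = £240
  Q→Joplin: 35 × £3 = £105
  R→Waco: 25 × £8 = £200
  R→Quincy: 50 × £2 = £100
  R→Joplin: 40 × £6 = £240
Total cost = £885.
Q ships 35 of its 35, leaving 0.

0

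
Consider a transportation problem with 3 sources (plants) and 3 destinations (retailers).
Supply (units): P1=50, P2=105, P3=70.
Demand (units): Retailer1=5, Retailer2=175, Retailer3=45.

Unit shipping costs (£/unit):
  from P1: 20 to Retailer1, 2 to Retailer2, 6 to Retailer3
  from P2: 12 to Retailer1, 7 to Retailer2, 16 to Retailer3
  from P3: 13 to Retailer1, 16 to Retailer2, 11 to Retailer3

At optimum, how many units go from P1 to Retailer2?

The minimum-cost plan:
  P1–Retailer2: 50 × £2 = £100
  P2–Retailer2: 105 × £7 = £735
  P3–Retailer1: 5 × £13 = £65
  P3–Retailer2: 20 × £16 = £320
  P3–Retailer3: 45 × £11 = £495
Total cost = £1715.
So P1→Retailer2 carries 50 units.

50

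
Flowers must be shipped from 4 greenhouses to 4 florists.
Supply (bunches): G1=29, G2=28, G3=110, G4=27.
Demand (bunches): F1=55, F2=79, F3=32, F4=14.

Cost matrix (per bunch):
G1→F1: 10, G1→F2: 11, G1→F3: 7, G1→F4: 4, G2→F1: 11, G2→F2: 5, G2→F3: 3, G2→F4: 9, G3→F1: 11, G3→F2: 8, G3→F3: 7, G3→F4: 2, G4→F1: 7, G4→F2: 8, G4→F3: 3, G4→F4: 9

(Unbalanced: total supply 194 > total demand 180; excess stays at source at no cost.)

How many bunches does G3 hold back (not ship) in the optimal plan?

14

Minimum-cost shipments:
  G1 to F1: 29 × 10 = 290
  G2 to F3: 28 × 3 = 84
  G3 to F2: 79 × 8 = 632
  G3 to F3: 3 × 7 = 21
  G3 to F4: 14 × 2 = 28
  G4 to F1: 26 × 7 = 182
  G4 to F3: 1 × 3 = 3
Total cost = 1240.
G3 ships 96 of its 110, leaving 14.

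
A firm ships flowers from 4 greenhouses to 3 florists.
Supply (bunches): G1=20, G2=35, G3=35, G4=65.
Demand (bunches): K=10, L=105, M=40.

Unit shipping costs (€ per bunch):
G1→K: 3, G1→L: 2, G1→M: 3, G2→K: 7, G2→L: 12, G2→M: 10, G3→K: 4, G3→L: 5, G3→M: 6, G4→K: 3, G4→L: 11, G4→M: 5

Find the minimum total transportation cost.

1030

Optimal allocation:
  G1->L: 20 bunches
  G2->L: 35 bunches
  G3->L: 35 bunches
  G4->K: 10 bunches
  G4->L: 15 bunches
  G4->M: 40 bunches
Total cost = €1030.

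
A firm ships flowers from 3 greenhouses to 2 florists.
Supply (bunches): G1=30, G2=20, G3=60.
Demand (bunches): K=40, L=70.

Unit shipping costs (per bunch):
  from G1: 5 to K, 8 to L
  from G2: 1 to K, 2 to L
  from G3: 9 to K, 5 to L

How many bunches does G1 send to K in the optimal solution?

30

Solving gives:
  G1 to K: 30 × 5 = 150
  G2 to K: 10 × 1 = 10
  G2 to L: 10 × 2 = 20
  G3 to L: 60 × 5 = 300
Total cost = 480.
So G1→K carries 30 bunches.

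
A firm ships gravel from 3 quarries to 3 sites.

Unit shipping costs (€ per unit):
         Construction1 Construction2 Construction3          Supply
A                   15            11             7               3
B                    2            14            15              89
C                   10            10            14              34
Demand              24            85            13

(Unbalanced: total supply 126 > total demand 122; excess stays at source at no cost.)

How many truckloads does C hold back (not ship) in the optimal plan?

0

Minimum-cost shipments:
  A->Construction3: 3 × €7 = €21
  B->Construction1: 24 × €2 = €48
  B->Construction2: 51 × €14 = €714
  B->Construction3: 10 × €15 = €150
  C->Construction2: 34 × €10 = €340
Total cost = €1273.
C ships 34 of its 34, leaving 0.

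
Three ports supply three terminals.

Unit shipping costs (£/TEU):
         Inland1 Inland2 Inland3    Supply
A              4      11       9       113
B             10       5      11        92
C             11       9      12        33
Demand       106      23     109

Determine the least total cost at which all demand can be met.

One minimum-cost allocation:
  A–Inland1: 106 TEU
  A–Inland3: 7 TEU
  B–Inland2: 23 TEU
  B–Inland3: 69 TEU
  C–Inland3: 33 TEU
Total cost = £1757.
(Supply check: A ships 113; B ships 92; C ships 33.)

1757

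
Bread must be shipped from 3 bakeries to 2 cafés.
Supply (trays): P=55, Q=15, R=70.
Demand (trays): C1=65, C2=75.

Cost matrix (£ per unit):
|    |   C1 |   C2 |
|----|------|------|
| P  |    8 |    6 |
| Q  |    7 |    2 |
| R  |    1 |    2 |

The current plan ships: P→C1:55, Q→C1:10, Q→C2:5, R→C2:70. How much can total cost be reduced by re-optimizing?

225

Current plan cost = 55·8 + 10·7 + 5·2 + 70·2 = £660.
Optimal plan:
  P->C2: 55 × £6 = £330
  Q->C2: 15 × £2 = £30
  R->C1: 65 × £1 = £65
  R->C2: 5 × £2 = £10
Optimal cost = £435.
Saving = 660 − 435 = £225.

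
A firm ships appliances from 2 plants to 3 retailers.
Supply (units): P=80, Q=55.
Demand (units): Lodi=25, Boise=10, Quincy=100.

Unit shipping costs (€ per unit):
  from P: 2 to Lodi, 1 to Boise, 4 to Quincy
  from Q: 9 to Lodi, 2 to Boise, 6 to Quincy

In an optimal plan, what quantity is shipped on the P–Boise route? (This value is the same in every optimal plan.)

0

Optimal shipments:
  P→Lodi: 25 × €2 = €50
  P→Quincy: 55 × €4 = €220
  Q→Boise: 10 × €2 = €20
  Q→Quincy: 45 × €6 = €270
Total cost = €560.
The route P→Boise is not used.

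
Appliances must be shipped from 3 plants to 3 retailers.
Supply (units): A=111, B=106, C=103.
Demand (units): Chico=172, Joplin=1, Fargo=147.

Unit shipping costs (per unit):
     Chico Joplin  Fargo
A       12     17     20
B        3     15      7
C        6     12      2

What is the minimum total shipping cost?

2037

Optimal allocation:
  A to Chico: 110 × 12 = 1320
  A to Joplin: 1 × 17 = 17
  B to Chico: 62 × 3 = 186
  B to Fargo: 44 × 7 = 308
  C to Fargo: 103 × 2 = 206
Total = 1320 + 17 + 186 + 308 + 206 = 2037.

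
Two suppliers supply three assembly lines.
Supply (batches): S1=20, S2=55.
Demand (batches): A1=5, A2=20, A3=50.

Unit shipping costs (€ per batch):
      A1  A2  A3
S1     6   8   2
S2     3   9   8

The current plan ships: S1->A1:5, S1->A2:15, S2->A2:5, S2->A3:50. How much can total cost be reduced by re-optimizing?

Current plan cost = 5·6 + 15·8 + 5·9 + 50·8 = €595.
Optimal plan:
  S1–A3: 20 × €2 = €40
  S2–A1: 5 × €3 = €15
  S2–A2: 20 × €9 = €180
  S2–A3: 30 × €8 = €240
Optimal cost = €475.
Saving = 595 − 475 = €120.

120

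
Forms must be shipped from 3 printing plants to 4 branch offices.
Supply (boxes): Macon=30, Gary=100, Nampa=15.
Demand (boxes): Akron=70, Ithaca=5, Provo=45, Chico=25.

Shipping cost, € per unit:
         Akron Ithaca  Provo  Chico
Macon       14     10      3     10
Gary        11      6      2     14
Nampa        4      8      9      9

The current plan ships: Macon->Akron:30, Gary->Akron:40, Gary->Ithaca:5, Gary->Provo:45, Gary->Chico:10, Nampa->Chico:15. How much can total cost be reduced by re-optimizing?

215

Current plan cost = 30·14 + 40·11 + 5·6 + 45·2 + 10·14 + 15·9 = €1255.
Optimal plan:
  Macon–Provo: 5 × €3 = €15
  Macon–Chico: 25 × €10 = €250
  Gary–Akron: 55 × €11 = €605
  Gary–Ithaca: 5 × €6 = €30
  Gary–Provo: 40 × €2 = €80
  Nampa–Akron: 15 × €4 = €60
Optimal cost = €1040.
Saving = 1255 − 1040 = €215.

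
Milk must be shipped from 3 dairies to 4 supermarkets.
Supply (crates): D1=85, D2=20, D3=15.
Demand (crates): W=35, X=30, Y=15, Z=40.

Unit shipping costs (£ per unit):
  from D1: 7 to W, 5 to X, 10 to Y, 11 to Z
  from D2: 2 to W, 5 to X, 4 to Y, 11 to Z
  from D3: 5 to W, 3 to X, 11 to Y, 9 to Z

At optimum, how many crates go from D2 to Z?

The minimum-cost plan:
  D1->W: 15 × £7 = £105
  D1->X: 30 × £5 = £150
  D1->Z: 40 × £11 = £440
  D2->W: 5 × £2 = £10
  D2->Y: 15 × £4 = £60
  D3->W: 15 × £5 = £75
Total cost = £840.
The route D2→Z is not used.

0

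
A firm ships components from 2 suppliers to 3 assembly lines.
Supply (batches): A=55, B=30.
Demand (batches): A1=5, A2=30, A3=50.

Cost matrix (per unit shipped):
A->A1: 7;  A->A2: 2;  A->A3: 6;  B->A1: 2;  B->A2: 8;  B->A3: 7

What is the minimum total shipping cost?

One minimum-cost allocation:
  A→A2: 30 × 2 = 60
  A→A3: 25 × 6 = 150
  B→A1: 5 × 2 = 10
  B→A3: 25 × 7 = 175
Total = 60 + 150 + 10 + 175 = 395.
(Supply check: A ships 55; B ships 30.)

395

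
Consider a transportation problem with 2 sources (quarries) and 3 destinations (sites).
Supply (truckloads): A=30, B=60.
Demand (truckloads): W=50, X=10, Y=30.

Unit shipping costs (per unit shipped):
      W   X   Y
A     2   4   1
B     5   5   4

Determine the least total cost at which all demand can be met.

A cheapest plan:
  A->W: 30 truckloads
  B->W: 20 truckloads
  B->X: 10 truckloads
  B->Y: 30 truckloads
Total cost = 330.
(Supply check: A ships 30; B ships 60.)

330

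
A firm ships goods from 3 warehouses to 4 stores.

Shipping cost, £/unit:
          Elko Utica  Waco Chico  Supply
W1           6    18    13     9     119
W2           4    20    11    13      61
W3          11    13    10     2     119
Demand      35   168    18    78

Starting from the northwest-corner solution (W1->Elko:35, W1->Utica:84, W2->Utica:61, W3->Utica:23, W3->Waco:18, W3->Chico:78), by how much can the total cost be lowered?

Current plan cost = 35·6 + 84·18 + 61·20 + 23·13 + 18·10 + 78·2 = £3577.
Optimal plan:
  W1->Utica: 119 units
  W2->Elko: 35 units
  W2->Utica: 8 units
  W2->Waco: 18 units
  W3->Utica: 41 units
  W3->Chico: 78 units
Optimal cost = £3329.
Saving = 3577 − 3329 = £248.

248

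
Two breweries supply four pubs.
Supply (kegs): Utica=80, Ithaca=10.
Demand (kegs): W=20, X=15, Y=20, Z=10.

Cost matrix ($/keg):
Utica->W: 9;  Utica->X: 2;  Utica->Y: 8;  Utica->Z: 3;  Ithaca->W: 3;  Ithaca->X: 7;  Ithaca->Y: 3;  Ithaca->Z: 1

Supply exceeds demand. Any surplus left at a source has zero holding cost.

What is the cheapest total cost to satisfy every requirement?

340

An optimal shipping plan:
  Utica to W: 10 × $9 = $90
  Utica to X: 15 × $2 = $30
  Utica to Y: 20 × $8 = $160
  Utica to Z: 10 × $3 = $30
  Ithaca to W: 10 × $3 = $30
Total = 90 + 30 + 160 + 30 + 30 = $340.
(Supply check: Utica ships 55; Ithaca ships 10.)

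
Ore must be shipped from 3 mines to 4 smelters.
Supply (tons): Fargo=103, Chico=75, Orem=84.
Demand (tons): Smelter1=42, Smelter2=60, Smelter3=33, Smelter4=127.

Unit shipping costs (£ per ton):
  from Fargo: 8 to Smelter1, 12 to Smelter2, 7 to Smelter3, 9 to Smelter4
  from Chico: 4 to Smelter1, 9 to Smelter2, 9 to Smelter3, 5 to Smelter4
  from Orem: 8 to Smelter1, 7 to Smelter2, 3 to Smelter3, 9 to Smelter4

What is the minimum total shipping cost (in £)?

Optimal allocation:
  Fargo->Smelter3: 9 tons
  Fargo->Smelter4: 94 tons
  Chico->Smelter1: 42 tons
  Chico->Smelter4: 33 tons
  Orem->Smelter2: 60 tons
  Orem->Smelter3: 24 tons
Total cost = £1734.

1734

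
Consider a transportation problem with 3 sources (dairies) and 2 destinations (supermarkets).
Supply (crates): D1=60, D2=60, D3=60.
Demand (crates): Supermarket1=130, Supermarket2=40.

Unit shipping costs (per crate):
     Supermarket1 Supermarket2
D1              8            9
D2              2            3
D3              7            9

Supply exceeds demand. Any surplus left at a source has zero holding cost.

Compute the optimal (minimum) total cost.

980

An optimal shipping plan:
  D1–Supermarket1: 10 × 8 = 80
  D1–Supermarket2: 40 × 9 = 360
  D2–Supermarket1: 60 × 2 = 120
  D3–Supermarket1: 60 × 7 = 420
Total = 80 + 360 + 120 + 420 = 980.
(Supply check: D1 ships 50; D2 ships 60; D3 ships 60.)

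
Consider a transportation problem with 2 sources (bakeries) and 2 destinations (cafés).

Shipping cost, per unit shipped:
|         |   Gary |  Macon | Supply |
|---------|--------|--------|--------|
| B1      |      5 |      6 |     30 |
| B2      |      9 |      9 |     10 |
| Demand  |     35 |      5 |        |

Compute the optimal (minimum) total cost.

One minimum-cost allocation:
  B1->Gary: 30 trays
  B2->Gary: 5 trays
  B2->Macon: 5 trays
Total cost = 240.

240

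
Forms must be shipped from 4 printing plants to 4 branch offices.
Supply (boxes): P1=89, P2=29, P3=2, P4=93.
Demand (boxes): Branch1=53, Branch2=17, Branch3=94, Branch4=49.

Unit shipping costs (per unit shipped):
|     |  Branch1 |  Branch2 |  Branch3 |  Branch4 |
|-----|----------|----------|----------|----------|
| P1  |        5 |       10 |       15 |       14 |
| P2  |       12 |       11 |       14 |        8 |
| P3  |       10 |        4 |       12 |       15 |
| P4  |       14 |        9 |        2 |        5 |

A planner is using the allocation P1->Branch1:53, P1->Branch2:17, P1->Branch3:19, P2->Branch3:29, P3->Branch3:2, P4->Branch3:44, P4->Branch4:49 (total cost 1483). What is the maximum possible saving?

Current plan cost = 53·5 + 17·10 + 19·15 + 29·14 + 2·12 + 44·2 + 49·5 = 1483.
Optimal plan:
  P1->Branch1: 53 × 5 = 265
  P1->Branch2: 15 × 10 = 150
  P1->Branch3: 1 × 15 = 15
  P1->Branch4: 20 × 14 = 280
  P2->Branch4: 29 × 8 = 232
  P3->Branch2: 2 × 4 = 8
  P4->Branch3: 93 × 2 = 186
Optimal cost = 1136.
Saving = 1483 − 1136 = 347.

347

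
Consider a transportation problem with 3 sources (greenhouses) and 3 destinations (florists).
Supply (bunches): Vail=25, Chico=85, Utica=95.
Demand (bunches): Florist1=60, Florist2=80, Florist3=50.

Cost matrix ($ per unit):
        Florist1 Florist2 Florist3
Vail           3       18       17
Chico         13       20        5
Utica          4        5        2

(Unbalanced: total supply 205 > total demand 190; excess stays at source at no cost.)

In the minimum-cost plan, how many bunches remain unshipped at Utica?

Minimum-cost shipments:
  Vail->Florist1: 25 × $3 = $75
  Chico->Florist1: 20 × $13 = $260
  Chico->Florist3: 50 × $5 = $250
  Utica->Florist1: 15 × $4 = $60
  Utica->Florist2: 80 × $5 = $400
Total cost = $1045.
Utica ships 95 of its 95, leaving 0.

0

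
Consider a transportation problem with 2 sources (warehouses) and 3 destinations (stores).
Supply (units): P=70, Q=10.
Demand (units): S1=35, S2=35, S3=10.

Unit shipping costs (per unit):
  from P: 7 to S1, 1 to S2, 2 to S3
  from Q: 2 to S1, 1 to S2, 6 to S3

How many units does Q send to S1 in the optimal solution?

10

Optimal shipments:
  P→S1: 25 × 7 = 175
  P→S2: 35 × 1 = 35
  P→S3: 10 × 2 = 20
  Q→S1: 10 × 2 = 20
Total cost = 250.
So Q→S1 carries 10 units.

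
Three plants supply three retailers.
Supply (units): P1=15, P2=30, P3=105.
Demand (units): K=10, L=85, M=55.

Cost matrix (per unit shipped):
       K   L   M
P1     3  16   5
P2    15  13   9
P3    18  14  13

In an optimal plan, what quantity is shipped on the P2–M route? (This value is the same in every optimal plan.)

30

The minimum-cost plan:
  P1->K: 10 × 3 = 30
  P1->M: 5 × 5 = 25
  P2->M: 30 × 9 = 270
  P3->L: 85 × 14 = 1190
  P3->M: 20 × 13 = 260
Total cost = 1775.
So P2→M carries 30 units.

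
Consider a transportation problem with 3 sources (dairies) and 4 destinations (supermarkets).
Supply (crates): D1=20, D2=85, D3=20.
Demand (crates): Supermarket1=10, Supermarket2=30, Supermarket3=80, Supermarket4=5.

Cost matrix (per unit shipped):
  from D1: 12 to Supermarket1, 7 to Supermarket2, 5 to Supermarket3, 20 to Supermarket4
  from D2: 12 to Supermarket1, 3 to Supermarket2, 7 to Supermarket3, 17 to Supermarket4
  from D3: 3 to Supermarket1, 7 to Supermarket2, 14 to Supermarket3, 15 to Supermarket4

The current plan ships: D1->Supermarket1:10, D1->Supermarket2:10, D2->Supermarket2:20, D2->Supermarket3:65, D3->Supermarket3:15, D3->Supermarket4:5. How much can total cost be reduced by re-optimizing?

Current plan cost = 10·12 + 10·7 + 20·3 + 65·7 + 15·14 + 5·15 = 990.
Optimal plan:
  D1–Supermarket3: 20 × 5 = 100
  D2–Supermarket2: 25 × 3 = 75
  D2–Supermarket3: 60 × 7 = 420
  D3–Supermarket1: 10 × 3 = 30
  D3–Supermarket2: 5 × 7 = 35
  D3–Supermarket4: 5 × 15 = 75
Optimal cost = 735.
Saving = 990 − 735 = 255.

255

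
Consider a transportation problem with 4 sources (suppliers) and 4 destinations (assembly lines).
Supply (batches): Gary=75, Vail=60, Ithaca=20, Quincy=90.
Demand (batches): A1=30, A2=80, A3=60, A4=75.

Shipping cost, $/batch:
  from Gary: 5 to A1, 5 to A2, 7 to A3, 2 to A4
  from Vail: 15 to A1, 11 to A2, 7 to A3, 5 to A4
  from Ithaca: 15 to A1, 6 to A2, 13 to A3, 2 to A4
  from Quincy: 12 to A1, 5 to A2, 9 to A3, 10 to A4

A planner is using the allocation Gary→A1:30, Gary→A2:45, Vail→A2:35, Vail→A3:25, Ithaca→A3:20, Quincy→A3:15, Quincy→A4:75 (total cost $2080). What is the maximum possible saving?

910

Current plan cost = 30·5 + 45·5 + 35·11 + 25·7 + 20·13 + 15·9 + 75·10 = $2080.
Optimal plan:
  Gary to A1: 30 × $5 = $150
  Gary to A4: 45 × $2 = $90
  Vail to A3: 50 × $7 = $350
  Vail to A4: 10 × $5 = $50
  Ithaca to A4: 20 × $2 = $40
  Quincy to A2: 80 × $5 = $400
  Quincy to A3: 10 × $9 = $90
Optimal cost = $1170.
Saving = 2080 − 1170 = $910.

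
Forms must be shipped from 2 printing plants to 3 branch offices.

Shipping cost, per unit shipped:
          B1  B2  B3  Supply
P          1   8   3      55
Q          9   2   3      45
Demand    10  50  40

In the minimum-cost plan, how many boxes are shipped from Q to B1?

Solving gives:
  P to B1: 10 boxes
  P to B2: 5 boxes
  P to B3: 40 boxes
  Q to B2: 45 boxes
Total cost = 260.
The route Q→B1 is not used.

0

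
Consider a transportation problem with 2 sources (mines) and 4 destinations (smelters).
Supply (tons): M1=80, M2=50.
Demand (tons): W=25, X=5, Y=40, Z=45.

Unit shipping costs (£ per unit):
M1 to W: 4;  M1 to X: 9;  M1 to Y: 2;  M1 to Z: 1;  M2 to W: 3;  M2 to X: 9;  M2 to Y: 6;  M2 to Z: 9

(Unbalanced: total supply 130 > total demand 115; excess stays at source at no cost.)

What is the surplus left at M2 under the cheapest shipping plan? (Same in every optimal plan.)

15

Minimum-cost shipments:
  M1 to Y: 35 × £2 = £70
  M1 to Z: 45 × £1 = £45
  M2 to W: 25 × £3 = £75
  M2 to X: 5 × £9 = £45
  M2 to Y: 5 × £6 = £30
Total cost = £265.
M2 ships 35 of its 50, leaving 15.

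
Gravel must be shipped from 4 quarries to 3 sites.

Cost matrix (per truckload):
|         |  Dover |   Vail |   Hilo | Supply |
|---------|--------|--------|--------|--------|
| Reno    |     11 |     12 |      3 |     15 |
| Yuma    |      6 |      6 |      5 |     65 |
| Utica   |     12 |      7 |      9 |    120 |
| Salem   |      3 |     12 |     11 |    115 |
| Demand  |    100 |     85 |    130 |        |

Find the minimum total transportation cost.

An optimal shipping plan:
  Reno->Hilo: 15 × 3 = 45
  Yuma->Hilo: 65 × 5 = 325
  Utica->Vail: 85 × 7 = 595
  Utica->Hilo: 35 × 9 = 315
  Salem->Dover: 100 × 3 = 300
  Salem->Hilo: 15 × 11 = 165
Total = 45 + 325 + 595 + 315 + 300 + 165 = 1745.
(Supply check: Reno ships 15; Yuma ships 65; Utica ships 120; Salem ships 115.)

1745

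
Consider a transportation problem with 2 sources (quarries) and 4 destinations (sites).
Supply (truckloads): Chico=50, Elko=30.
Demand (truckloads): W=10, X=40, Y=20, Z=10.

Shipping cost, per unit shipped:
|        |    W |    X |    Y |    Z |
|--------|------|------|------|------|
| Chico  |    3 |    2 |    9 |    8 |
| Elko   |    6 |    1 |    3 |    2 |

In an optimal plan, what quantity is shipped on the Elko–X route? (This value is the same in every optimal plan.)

0

Optimal shipments:
  Chico->W: 10 × 3 = 30
  Chico->X: 40 × 2 = 80
  Elko->Y: 20 × 3 = 60
  Elko->Z: 10 × 2 = 20
Total cost = 190.
The route Elko→X is not used.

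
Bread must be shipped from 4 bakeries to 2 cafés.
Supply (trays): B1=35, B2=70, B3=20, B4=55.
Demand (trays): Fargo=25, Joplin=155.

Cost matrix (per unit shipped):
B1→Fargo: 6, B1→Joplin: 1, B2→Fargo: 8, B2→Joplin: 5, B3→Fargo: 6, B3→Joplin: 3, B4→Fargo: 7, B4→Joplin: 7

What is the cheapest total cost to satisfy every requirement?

830

A cheapest plan:
  B1→Joplin: 35 × 1 = 35
  B2→Joplin: 70 × 5 = 350
  B3→Joplin: 20 × 3 = 60
  B4→Fargo: 25 × 7 = 175
  B4→Joplin: 30 × 7 = 210
Total = 35 + 350 + 60 + 175 + 210 = 830.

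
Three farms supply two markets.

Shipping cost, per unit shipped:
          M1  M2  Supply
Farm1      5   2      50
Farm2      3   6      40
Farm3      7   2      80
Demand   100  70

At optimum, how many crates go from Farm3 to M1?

Optimal shipments:
  Farm1→M1: 50 × 5 = 250
  Farm2→M1: 40 × 3 = 120
  Farm3→M1: 10 × 7 = 70
  Farm3→M2: 70 × 2 = 140
Total cost = 580.
So Farm3→M1 carries 10 crates.

10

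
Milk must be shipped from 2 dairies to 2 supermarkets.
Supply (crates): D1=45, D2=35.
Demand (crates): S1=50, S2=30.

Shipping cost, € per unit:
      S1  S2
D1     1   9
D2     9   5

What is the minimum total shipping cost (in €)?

240

An optimal shipping plan:
  D1->S1: 45 × €1 = €45
  D2->S1: 5 × €9 = €45
  D2->S2: 30 × €5 = €150
Total = 45 + 45 + 150 = €240.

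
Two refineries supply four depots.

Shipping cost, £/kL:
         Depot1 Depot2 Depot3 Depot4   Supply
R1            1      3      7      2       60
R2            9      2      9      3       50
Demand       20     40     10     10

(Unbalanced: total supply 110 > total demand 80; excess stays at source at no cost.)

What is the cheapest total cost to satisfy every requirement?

190

An optimal shipping plan:
  R1–Depot1: 20 kL
  R1–Depot3: 10 kL
  R1–Depot4: 10 kL
  R2–Depot2: 40 kL
Total cost = £190.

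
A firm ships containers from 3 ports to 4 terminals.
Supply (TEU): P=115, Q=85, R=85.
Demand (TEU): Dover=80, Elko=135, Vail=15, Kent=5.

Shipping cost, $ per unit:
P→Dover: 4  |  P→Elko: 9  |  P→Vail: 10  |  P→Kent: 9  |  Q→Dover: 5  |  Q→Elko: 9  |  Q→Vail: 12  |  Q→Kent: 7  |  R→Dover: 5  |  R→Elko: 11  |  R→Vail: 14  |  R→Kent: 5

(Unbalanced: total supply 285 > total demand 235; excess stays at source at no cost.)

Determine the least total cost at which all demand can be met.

One minimum-cost allocation:
  P to Dover: 50 × $4 = $200
  P to Elko: 50 × $9 = $450
  P to Vail: 15 × $10 = $150
  Q to Elko: 85 × $9 = $765
  R to Dover: 30 × $5 = $150
  R to Kent: 5 × $5 = $25
Total = 200 + 450 + 150 + 765 + 150 + 25 = $1740.

1740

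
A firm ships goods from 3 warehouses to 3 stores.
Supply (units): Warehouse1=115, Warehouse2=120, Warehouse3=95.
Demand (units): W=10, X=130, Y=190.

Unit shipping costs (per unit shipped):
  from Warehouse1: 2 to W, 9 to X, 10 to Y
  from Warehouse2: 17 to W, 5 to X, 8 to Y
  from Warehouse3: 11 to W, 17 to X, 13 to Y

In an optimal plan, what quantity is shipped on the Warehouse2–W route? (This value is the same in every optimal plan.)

0

The minimum-cost plan:
  Warehouse1 to W: 10 units
  Warehouse1 to X: 10 units
  Warehouse1 to Y: 95 units
  Warehouse2 to X: 120 units
  Warehouse3 to Y: 95 units
Total cost = 2895.
The route Warehouse2→W is not used.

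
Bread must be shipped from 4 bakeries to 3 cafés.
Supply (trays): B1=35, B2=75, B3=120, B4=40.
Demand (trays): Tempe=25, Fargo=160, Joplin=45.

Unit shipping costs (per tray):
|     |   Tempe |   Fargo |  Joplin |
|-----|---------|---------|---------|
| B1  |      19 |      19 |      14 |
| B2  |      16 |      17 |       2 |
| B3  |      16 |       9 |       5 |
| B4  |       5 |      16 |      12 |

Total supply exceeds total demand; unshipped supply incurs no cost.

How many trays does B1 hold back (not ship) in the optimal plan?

35

An optimal plan:
  B2->Fargo: 25 × 17 = 425
  B2->Joplin: 45 × 2 = 90
  B3->Fargo: 120 × 9 = 1080
  B4->Tempe: 25 × 5 = 125
  B4->Fargo: 15 × 16 = 240
Total cost = 1960.
B1 ships 0 of its 35, leaving 35.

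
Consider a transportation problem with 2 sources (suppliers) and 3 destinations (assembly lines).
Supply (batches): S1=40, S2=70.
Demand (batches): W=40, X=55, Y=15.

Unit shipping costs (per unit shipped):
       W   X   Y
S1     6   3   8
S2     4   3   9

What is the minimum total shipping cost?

445

One minimum-cost allocation:
  S1 to X: 25 × 3 = 75
  S1 to Y: 15 × 8 = 120
  S2 to W: 40 × 4 = 160
  S2 to X: 30 × 3 = 90
Total = 75 + 120 + 160 + 90 = 445.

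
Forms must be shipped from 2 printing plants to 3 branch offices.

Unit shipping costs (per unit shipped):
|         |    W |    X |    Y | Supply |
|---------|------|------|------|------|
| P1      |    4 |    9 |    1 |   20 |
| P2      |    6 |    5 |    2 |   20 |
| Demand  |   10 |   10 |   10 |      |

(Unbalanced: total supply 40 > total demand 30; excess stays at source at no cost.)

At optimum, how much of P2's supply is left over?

Minimum-cost shipments:
  P1 to W: 10 × 4 = 40
  P1 to Y: 10 × 1 = 10
  P2 to X: 10 × 5 = 50
Total cost = 100.
P2 ships 10 of its 20, leaving 10.

10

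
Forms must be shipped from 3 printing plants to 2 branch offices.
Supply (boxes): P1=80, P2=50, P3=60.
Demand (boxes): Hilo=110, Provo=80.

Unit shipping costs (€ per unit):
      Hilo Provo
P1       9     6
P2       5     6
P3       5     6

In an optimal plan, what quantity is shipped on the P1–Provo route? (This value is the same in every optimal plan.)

The minimum-cost plan:
  P1 to Provo: 80 × €6 = €480
  P2 to Hilo: 50 × €5 = €250
  P3 to Hilo: 60 × €5 = €300
Total cost = €1030.
So P1→Provo carries 80 boxes.

80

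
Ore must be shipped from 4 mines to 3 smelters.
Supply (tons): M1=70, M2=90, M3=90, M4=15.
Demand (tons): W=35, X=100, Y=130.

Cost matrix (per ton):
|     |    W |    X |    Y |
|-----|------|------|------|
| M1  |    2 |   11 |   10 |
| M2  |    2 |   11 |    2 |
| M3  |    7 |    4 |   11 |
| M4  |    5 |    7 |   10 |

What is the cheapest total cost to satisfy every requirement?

1080

One minimum-cost allocation:
  M1->W: 35 × 2 = 70
  M1->Y: 35 × 10 = 350
  M2->Y: 90 × 2 = 180
  M3->X: 90 × 4 = 360
  M4->X: 10 × 7 = 70
  M4->Y: 5 × 10 = 50
Total = 70 + 350 + 180 + 360 + 70 + 50 = 1080.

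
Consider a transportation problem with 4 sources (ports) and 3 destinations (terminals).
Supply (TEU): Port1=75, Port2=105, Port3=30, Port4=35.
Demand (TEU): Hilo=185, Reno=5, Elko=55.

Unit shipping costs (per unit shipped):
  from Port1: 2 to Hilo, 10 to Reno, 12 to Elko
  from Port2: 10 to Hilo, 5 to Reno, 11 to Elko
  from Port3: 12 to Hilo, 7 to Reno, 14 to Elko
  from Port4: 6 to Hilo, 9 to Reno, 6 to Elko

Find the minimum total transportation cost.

Optimal allocation:
  Port1 to Hilo: 75 × 2 = 150
  Port2 to Hilo: 80 × 10 = 800
  Port2 to Reno: 5 × 5 = 25
  Port2 to Elko: 20 × 11 = 220
  Port3 to Hilo: 30 × 12 = 360
  Port4 to Elko: 35 × 6 = 210
Total = 150 + 800 + 25 + 220 + 360 + 210 = 1765.
(Supply check: Port1 ships 75; Port2 ships 105; Port3 ships 30; Port4 ships 35.)

1765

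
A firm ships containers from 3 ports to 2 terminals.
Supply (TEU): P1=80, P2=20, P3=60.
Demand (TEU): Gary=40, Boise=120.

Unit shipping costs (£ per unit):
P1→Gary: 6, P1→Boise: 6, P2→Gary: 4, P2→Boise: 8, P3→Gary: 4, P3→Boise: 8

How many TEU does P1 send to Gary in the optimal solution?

Solving gives:
  P1→Boise: 80 TEU
  P2→Gary: 20 TEU
  P3→Gary: 20 TEU
  P3→Boise: 40 TEU
Total cost = £960.
The route P1→Gary is not used.

0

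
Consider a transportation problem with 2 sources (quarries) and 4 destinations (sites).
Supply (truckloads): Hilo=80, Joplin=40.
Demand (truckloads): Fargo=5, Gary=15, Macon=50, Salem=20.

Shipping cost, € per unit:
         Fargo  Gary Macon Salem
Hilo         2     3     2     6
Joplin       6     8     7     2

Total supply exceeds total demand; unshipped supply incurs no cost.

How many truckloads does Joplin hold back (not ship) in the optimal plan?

20

Minimum-cost shipments:
  Hilo→Fargo: 5 × €2 = €10
  Hilo→Gary: 15 × €3 = €45
  Hilo→Macon: 50 × €2 = €100
  Joplin→Salem: 20 × €2 = €40
Total cost = €195.
Joplin ships 20 of its 40, leaving 20.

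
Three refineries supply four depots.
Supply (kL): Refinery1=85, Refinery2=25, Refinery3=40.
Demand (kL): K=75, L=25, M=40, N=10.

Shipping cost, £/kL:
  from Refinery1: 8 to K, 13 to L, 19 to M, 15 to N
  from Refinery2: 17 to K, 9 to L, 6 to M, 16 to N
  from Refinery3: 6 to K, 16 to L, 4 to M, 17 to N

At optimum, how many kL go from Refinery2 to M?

0

Optimal shipments:
  Refinery1 to K: 75 × £8 = £600
  Refinery1 to N: 10 × £15 = £150
  Refinery2 to L: 25 × £9 = £225
  Refinery3 to M: 40 × £4 = £160
Total cost = £1135.
The route Refinery2→M is not used.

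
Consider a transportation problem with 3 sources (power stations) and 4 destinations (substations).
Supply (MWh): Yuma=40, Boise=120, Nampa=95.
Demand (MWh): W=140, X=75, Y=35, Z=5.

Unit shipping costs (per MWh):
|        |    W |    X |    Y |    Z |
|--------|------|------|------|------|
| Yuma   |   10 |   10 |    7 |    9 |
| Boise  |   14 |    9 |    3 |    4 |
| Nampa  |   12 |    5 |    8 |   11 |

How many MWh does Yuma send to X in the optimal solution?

The minimum-cost plan:
  Yuma->W: 40 MWh
  Boise->W: 80 MWh
  Boise->Y: 35 MWh
  Boise->Z: 5 MWh
  Nampa->W: 20 MWh
  Nampa->X: 75 MWh
Total cost = 2260.
The route Yuma→X is not used.

0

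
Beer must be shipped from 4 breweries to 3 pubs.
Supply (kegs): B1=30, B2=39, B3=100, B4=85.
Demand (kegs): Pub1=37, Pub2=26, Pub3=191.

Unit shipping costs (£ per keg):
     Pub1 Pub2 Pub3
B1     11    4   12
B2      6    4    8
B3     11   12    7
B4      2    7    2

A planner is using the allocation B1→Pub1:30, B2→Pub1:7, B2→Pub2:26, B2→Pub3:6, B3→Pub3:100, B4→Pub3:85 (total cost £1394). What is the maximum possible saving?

134

Current plan cost = 30·11 + 7·6 + 26·4 + 6·8 + 100·7 + 85·2 = £1394.
Optimal plan:
  B1→Pub2: 26 × £4 = £104
  B1→Pub3: 4 × £12 = £48
  B2→Pub1: 37 × £6 = £222
  B2→Pub3: 2 × £8 = £16
  B3→Pub3: 100 × £7 = £700
  B4→Pub3: 85 × £2 = £170
Optimal cost = £1260.
Saving = 1394 − 1260 = £134.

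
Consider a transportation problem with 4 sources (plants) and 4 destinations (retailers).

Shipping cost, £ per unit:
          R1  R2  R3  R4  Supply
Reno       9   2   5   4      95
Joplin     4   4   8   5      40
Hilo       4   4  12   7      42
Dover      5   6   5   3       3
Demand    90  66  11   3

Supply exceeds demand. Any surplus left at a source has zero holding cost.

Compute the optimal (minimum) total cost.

A cheapest plan:
  Reno→R1: 5 × £9 = £45
  Reno→R2: 66 × £2 = £132
  Reno→R3: 11 × £5 = £55
  Reno→R4: 3 × £4 = £12
  Joplin→R1: 40 × £4 = £160
  Hilo→R1: 42 × £4 = £168
  Dover→R1: 3 × £5 = £15
Total = 45 + 132 + 55 + 12 + 160 + 168 + 15 = £587.
(Supply check: Reno ships 85; Joplin ships 40; Hilo ships 42; Dover ships 3.)

587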